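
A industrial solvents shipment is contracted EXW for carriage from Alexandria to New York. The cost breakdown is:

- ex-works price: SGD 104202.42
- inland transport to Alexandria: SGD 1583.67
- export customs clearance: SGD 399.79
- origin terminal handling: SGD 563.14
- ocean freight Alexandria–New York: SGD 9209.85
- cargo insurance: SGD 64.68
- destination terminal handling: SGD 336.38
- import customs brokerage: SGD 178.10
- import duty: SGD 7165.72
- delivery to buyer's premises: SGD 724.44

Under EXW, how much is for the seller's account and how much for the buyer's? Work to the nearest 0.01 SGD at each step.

Seller: SGD 104202.42; buyer: SGD 20225.77

EXW: the seller makes goods available at their premises; the buyer bears all onward costs.
Seller's account: goods 104202.42 = 104202.42
Buyer's account: inland to port 1583.67 + export clearance 399.79 + origin terminal 563.14 + freight 9209.85 + insurance 64.68 + destination terminal 336.38 + brokerage 178.10 + duty 7165.72 + delivery 724.44 = 20225.77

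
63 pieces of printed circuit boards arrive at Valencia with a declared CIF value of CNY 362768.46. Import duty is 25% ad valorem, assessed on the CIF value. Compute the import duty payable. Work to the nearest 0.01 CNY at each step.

Import duty: CNY 90692.12

Import duty = 362768.46 × 25% = 90692.12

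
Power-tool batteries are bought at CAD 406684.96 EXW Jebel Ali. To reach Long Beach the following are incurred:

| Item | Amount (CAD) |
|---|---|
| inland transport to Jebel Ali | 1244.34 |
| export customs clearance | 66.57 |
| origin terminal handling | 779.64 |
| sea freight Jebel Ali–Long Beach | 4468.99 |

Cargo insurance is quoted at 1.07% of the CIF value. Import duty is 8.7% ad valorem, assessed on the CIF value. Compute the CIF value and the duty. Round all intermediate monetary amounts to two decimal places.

Let C be the CIF value. C = EXW price + pre-shipment costs + freight + 1.07% × C
C − 1.07% × C = 406684.96 + 1244.34 + 66.57 + 779.64 + 4468.99
0.9893 × C = 413244.50
C = 413244.50 / 0.9893 = 417714.04
Insurance premium = 1.07% × 417714.04 = 4469.54
Import duty = 417714.04 × 8.7% = 36341.12

CIF value: CAD 417714.04; import duty: CAD 36341.12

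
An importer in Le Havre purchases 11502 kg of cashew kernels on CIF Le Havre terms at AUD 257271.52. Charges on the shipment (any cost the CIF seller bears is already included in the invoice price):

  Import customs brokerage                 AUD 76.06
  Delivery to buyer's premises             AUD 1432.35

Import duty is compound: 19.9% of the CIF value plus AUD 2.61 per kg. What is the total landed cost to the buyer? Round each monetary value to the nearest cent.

Total landed cost: AUD 339997.18

CIF: the seller pays costs through ocean freight and marine insurance to the destination port.
The CIF price already equals the CIF value: 257271.52
Ad valorem component: 257271.52 × 19.9% = 51197.03
Specific component: 11502 × 2.61 = 30020.22
Import duty = 51197.03 + 30020.22 = 81217.25
Buyer bears: brokerage 76.06 + delivery 1432.35 + duty 81217.25 = 82725.66
Landed cost = invoice 257271.52 + 82725.66 = 339997.18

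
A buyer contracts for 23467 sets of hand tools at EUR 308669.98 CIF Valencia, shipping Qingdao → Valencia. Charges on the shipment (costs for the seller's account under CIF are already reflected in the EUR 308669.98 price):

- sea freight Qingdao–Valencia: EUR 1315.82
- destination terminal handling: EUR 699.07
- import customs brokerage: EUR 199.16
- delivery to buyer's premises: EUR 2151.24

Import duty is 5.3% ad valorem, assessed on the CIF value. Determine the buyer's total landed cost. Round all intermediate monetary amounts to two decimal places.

CIF: the seller pays costs through ocean freight and marine insurance to the destination port.
Already in the invoice (seller's account under CIF): freight — exclude.
The CIF price already equals the CIF value: 308669.98
Import duty = 308669.98 × 5.3% = 16359.51
Buyer bears: destination terminal 699.07 + brokerage 199.16 + delivery 2151.24 + duty 16359.51 = 19408.98
Landed cost = invoice 308669.98 + 19408.98 = 328078.96

Total landed cost: EUR 328078.96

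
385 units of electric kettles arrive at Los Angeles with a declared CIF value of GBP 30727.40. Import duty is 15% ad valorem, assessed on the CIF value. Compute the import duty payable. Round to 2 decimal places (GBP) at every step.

Import duty: GBP 4609.11

Import duty = 30727.40 × 15% = 4609.11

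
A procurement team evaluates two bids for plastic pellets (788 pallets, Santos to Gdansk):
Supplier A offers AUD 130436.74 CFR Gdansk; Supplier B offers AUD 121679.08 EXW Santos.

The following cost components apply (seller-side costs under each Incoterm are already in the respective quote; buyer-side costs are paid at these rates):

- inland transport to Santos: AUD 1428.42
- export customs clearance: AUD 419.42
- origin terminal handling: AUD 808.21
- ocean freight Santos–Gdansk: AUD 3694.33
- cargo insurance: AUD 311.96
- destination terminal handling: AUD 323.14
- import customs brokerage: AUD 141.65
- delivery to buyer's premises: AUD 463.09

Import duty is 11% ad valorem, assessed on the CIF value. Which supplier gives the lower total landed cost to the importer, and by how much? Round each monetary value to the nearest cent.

Supplier B is cheaper by AUD 2672.08

Supplier A (CFR):
CIF value = CFR price + insurance = 130436.74 + 311.96 = 130748.70
Import duty = 130748.70 × 11% = 14382.36
Buyer bears (A): 311.96 + 323.14 + 141.65 + 463.09 = 1239.84
Landed cost (A) = invoice 130436.74 + 1239.84 + duty 14382.36 = 146058.94
Supplier B (EXW):
CIF value = EXW price + inland to port + export clearance + origin terminal + freight + insurance = 121679.08 + 1428.42 + 419.42 + 808.21 + 3694.33 + 311.96 = 128341.42
Import duty = 128341.42 × 11% = 14117.56
Buyer bears (B): 1428.42 + 419.42 + 808.21 + 3694.33 + 311.96 + 323.14 + 141.65 + 463.09 = 7590.22
Landed cost (B) = invoice 121679.08 + 7590.22 + duty 14117.56 = 143386.86
Difference = |146058.94 − 143386.86| = 2672.08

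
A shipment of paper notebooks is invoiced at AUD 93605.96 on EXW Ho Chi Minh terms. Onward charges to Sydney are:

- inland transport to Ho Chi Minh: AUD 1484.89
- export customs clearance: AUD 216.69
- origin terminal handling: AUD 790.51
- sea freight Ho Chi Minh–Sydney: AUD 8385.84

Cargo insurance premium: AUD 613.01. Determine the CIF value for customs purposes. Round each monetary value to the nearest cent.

CIF = EXW price + pre-shipment costs + freight + insurance
CIF = 93605.96 + 1484.89 + 216.69 + 790.51 + 8385.84 + 613.01 = 105096.90

CIF value: AUD 105096.90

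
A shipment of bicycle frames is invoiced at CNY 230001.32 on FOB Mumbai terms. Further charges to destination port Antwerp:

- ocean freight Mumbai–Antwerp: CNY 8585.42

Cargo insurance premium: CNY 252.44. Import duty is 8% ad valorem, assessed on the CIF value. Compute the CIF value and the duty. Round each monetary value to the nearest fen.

CIF = FOB price + freight + insurance
CIF = 230001.32 + 8585.42 + 252.44 = 238839.18
Import duty = 238839.18 × 8% = 19107.13

CIF value: CNY 238839.18; import duty: CNY 19107.13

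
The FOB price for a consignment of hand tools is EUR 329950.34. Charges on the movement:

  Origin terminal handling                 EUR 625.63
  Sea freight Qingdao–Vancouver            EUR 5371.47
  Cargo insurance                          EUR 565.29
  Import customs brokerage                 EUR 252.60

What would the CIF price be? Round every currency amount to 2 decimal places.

CIF price: EUR 335887.10

Not relevant to the conversion: origin terminal — on the seller under both FOB and CIF; already in the FOB price and stays in the CIF price. brokerage — on the buyer under both terms; not part of either seller's price.
From FOB to CIF, the seller additionally bears: freight, insurance.
CIF price = 329950.34 + 5371.47 + 565.29 = 335887.10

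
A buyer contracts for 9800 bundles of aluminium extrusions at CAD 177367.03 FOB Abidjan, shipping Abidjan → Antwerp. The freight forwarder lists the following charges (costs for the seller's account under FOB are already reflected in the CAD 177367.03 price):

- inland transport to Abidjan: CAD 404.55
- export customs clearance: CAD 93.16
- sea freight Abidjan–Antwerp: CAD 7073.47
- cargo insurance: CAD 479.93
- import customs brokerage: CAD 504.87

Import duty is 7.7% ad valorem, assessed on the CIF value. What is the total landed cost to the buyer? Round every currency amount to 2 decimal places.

FOB: the seller bears costs until goods are on board at the origin port; the buyer bears freight, insurance and all costs thereafter.
Already in the invoice (seller's account under FOB): inland to port, export clearance — exclude.
CIF value = FOB price + freight + insurance = 177367.03 + 7073.47 + 479.93 = 184920.43
Import duty = 184920.43 × 7.7% = 14238.87
Buyer bears: freight 7073.47 + insurance 479.93 + brokerage 504.87 + duty 14238.87 = 22297.14
Landed cost = invoice 177367.03 + 22297.14 = 199664.17

Total landed cost: CAD 199664.17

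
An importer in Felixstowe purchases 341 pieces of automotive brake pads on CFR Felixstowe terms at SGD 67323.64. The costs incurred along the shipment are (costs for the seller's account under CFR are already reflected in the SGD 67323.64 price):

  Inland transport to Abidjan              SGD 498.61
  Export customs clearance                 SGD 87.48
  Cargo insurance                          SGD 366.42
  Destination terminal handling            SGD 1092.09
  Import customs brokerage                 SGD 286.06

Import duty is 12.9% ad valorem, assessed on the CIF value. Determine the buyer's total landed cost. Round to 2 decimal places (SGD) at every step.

Total landed cost: SGD 77800.23

CFR: the seller pays costs through ocean freight to the destination port, but not insurance.
Already in the invoice (seller's account under CFR): inland to port, export clearance — exclude.
CIF value = CFR price + insurance = 67323.64 + 366.42 = 67690.06
Import duty = 67690.06 × 12.9% = 8732.02
Buyer bears: insurance 366.42 + destination terminal 1092.09 + brokerage 286.06 + duty 8732.02 = 10476.59
Landed cost = invoice 67323.64 + 10476.59 = 77800.23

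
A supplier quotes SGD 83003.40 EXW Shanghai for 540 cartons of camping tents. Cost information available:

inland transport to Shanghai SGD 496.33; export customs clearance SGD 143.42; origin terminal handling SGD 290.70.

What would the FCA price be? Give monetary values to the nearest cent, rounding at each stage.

Not relevant to the conversion: origin terminal — on the buyer under both terms; not part of either seller's price.
From EXW to FCA, the seller additionally bears: inland to port, export clearance.
FCA price = 83003.40 + 496.33 + 143.42 = 83643.15

FCA price: SGD 83643.15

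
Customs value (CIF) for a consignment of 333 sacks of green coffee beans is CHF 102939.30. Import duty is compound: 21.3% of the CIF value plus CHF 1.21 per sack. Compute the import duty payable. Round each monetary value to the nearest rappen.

Import duty: CHF 22329.00

Ad valorem component: 102939.30 × 21.3% = 21926.07
Specific component: 333 × 1.21 = 402.93
Import duty = 21926.07 + 402.93 = 22329.00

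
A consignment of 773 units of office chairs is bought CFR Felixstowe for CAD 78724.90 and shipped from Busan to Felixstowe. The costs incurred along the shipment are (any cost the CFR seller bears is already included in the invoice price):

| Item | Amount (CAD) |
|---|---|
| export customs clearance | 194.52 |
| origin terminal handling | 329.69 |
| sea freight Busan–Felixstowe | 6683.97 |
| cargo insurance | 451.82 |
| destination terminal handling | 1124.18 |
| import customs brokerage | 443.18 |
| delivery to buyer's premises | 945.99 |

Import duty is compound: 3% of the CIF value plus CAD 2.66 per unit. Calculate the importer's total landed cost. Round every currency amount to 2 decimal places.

CFR: the seller pays costs through ocean freight to the destination port, but not insurance.
Already in the invoice (seller's account under CFR): export clearance, origin terminal, freight — exclude.
CIF value = CFR price + insurance = 78724.90 + 451.82 = 79176.72
Ad valorem component: 79176.72 × 3% = 2375.30
Specific component: 773 × 2.66 = 2056.18
Import duty = 2375.30 + 2056.18 = 4431.48
Buyer bears: insurance 451.82 + destination terminal 1124.18 + brokerage 443.18 + delivery 945.99 + duty 4431.48 = 7396.65
Landed cost = invoice 78724.90 + 7396.65 = 86121.55

Total landed cost: CAD 86121.55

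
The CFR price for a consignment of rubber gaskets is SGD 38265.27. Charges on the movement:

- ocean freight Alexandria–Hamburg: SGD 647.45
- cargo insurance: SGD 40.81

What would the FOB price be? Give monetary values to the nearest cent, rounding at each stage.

Not relevant to the conversion: insurance — on the buyer under both terms; not part of either seller's price.
From CFR to FOB, the seller no longer bears: freight.
FOB price = 38265.27 − 647.45 = 37617.82

FOB price: SGD 37617.82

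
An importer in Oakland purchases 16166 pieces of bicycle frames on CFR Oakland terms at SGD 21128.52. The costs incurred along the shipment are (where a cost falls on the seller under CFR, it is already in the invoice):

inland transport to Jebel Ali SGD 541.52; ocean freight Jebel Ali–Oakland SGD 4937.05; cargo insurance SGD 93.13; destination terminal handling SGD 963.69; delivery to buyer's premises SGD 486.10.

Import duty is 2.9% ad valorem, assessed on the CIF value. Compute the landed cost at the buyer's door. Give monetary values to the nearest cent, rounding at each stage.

CFR: the seller pays costs through ocean freight to the destination port, but not insurance.
Already in the invoice (seller's account under CFR): inland to port, freight — exclude.
CIF value = CFR price + insurance = 21128.52 + 93.13 = 21221.65
Import duty = 21221.65 × 2.9% = 615.43
Buyer bears: insurance 93.13 + destination terminal 963.69 + delivery 486.10 + duty 615.43 = 2158.35
Landed cost = invoice 21128.52 + 2158.35 = 23286.87

Total landed cost: SGD 23286.87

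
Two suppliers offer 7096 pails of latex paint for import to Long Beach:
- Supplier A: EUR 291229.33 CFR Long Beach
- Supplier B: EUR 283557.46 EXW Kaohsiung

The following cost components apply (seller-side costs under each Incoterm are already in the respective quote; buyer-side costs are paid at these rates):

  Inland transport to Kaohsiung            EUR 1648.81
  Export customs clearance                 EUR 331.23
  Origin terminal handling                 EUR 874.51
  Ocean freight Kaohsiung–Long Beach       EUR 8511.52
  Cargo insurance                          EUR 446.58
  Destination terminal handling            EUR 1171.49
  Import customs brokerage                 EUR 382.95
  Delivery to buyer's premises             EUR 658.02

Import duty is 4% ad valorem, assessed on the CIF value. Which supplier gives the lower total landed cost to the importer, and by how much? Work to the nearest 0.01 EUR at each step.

Supplier A is cheaper by EUR 3841.96

Supplier A (CFR):
CIF value = CFR price + insurance = 291229.33 + 446.58 = 291675.91
Import duty = 291675.91 × 4% = 11667.04
Buyer bears (A): 446.58 + 1171.49 + 382.95 + 658.02 = 2659.04
Landed cost (A) = invoice 291229.33 + 2659.04 + duty 11667.04 = 305555.41
Supplier B (EXW):
CIF value = EXW price + inland to port + export clearance + origin terminal + freight + insurance = 283557.46 + 1648.81 + 331.23 + 874.51 + 8511.52 + 446.58 = 295370.11
Import duty = 295370.11 × 4% = 11814.80
Buyer bears (B): 1648.81 + 331.23 + 874.51 + 8511.52 + 446.58 + 1171.49 + 382.95 + 658.02 = 14025.11
Landed cost (B) = invoice 283557.46 + 14025.11 + duty 11814.80 = 309397.37
Difference = |305555.41 − 309397.37| = 3841.96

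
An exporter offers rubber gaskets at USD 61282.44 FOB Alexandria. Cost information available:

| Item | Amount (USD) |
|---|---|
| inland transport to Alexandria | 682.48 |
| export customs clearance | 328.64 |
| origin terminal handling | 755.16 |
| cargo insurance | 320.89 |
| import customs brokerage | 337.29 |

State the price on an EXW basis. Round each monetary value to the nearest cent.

EXW price: USD 59516.16

Not relevant to the conversion: brokerage, insurance — on the buyer under both terms; not part of either seller's price.
From FOB to EXW, the seller no longer bears: inland to port, export clearance, origin terminal.
EXW price = 61282.44 − 682.48 − 328.64 − 755.16 = 59516.16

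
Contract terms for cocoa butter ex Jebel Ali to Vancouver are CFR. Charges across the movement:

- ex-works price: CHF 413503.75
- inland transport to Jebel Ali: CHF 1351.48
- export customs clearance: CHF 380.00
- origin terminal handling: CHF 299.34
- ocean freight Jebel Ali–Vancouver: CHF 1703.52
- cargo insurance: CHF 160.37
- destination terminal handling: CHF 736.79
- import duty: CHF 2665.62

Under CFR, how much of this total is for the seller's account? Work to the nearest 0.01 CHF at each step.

CFR: the seller pays costs through ocean freight to the destination port, but not insurance.
Seller's account: goods 413503.75 + inland to port 1351.48 + export clearance 380.00 + origin terminal 299.34 + freight 1703.52 = 417238.09
Buyer's account: insurance 160.37 + destination terminal 736.79 + duty 2665.62 = 3562.78

Seller's account: CHF 417238.09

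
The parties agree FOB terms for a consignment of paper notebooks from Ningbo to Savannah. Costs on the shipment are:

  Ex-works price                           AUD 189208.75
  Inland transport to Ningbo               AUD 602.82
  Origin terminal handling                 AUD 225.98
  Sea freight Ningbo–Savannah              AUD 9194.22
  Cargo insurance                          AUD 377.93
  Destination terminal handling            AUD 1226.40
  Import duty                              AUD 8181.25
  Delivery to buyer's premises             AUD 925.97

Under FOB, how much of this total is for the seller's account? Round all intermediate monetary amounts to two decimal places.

FOB: the seller bears costs until goods are on board at the origin port; the buyer bears freight, insurance and all costs thereafter.
Seller's account: goods 189208.75 + inland to port 602.82 + origin terminal 225.98 = 190037.55
Buyer's account: freight 9194.22 + insurance 377.93 + destination terminal 1226.40 + duty 8181.25 + delivery 925.97 = 19905.77

Seller's account: AUD 190037.55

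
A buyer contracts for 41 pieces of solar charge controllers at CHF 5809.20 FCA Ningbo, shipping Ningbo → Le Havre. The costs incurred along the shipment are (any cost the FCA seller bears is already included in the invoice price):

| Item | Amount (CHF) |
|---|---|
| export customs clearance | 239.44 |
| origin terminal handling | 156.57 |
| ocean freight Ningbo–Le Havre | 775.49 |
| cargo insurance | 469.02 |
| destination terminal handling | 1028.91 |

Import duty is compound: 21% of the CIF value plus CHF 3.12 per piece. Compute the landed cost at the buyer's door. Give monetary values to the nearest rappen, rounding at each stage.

FCA: the seller delivers export-cleared goods to the carrier; the buyer bears costs from that point.
Already in the invoice (seller's account under FCA): export clearance — exclude.
CIF value = FCA price + origin terminal + freight + insurance = 5809.20 + 156.57 + 775.49 + 469.02 = 7210.28
Ad valorem component: 7210.28 × 21% = 1514.16
Specific component: 41 × 3.12 = 127.92
Import duty = 1514.16 + 127.92 = 1642.08
Buyer bears: origin terminal 156.57 + freight 775.49 + insurance 469.02 + destination terminal 1028.91 + duty 1642.08 = 4072.07
Landed cost = invoice 5809.20 + 4072.07 = 9881.27

Total landed cost: CHF 9881.27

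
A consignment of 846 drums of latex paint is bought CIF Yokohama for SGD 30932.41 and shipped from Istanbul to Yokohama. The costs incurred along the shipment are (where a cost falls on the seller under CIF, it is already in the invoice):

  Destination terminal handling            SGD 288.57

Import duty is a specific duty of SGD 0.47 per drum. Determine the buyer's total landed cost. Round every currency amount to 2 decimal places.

CIF: the seller pays costs through ocean freight and marine insurance to the destination port.
The CIF price already equals the CIF value: 30932.41
Import duty = 846 × 0.47 = 397.62
Buyer bears: destination terminal 288.57 + duty 397.62 = 686.19
Landed cost = invoice 30932.41 + 686.19 = 31618.60

Total landed cost: SGD 31618.60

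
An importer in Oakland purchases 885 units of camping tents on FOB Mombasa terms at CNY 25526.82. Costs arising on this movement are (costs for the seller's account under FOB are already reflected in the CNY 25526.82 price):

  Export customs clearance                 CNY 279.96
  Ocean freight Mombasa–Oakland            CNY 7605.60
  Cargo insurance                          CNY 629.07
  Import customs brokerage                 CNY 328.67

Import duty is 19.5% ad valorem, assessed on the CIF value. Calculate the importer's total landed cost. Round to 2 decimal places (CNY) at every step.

Total landed cost: CNY 40673.65

FOB: the seller bears costs until goods are on board at the origin port; the buyer bears freight, insurance and all costs thereafter.
Already in the invoice (seller's account under FOB): export clearance — exclude.
CIF value = FOB price + freight + insurance = 25526.82 + 7605.60 + 629.07 = 33761.49
Import duty = 33761.49 × 19.5% = 6583.49
Buyer bears: freight 7605.60 + insurance 629.07 + brokerage 328.67 + duty 6583.49 = 15146.83
Landed cost = invoice 25526.82 + 15146.83 = 40673.65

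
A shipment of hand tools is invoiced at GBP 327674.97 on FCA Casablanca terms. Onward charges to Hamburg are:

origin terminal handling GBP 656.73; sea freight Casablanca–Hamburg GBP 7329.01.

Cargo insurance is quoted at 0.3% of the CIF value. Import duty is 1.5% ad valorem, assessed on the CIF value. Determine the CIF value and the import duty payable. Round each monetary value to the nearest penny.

CIF value: GBP 336670.72; import duty: GBP 5050.06

Let C be the CIF value. C = FCA price + pre-shipment costs + freight + 0.3% × C
C − 0.3% × C = 327674.97 + 656.73 + 7329.01
0.997 × C = 335660.71
C = 335660.71 / 0.997 = 336670.72
Insurance premium = 0.3% × 336670.72 = 1010.01
Import duty = 336670.72 × 1.5% = 5050.06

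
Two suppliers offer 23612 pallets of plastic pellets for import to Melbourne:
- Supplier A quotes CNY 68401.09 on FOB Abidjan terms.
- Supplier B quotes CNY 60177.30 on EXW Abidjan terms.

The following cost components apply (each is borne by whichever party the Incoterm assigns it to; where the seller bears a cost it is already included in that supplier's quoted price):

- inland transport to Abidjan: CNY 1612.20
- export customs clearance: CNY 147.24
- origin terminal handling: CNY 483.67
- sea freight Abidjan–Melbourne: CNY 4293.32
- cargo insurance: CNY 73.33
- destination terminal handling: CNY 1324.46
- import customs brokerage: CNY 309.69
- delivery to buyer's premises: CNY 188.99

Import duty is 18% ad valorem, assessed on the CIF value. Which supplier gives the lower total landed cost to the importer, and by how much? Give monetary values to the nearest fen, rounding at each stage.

Supplier B is cheaper by CNY 7057.20

Supplier A (FOB):
CIF value = FOB price + freight + insurance = 68401.09 + 4293.32 + 73.33 = 72767.74
Import duty = 72767.74 × 18% = 13098.19
Buyer bears (A): 4293.32 + 73.33 + 1324.46 + 309.69 + 188.99 = 6189.79
Landed cost (A) = invoice 68401.09 + 6189.79 + duty 13098.19 = 87689.07
Supplier B (EXW):
CIF value = EXW price + inland to port + export clearance + origin terminal + freight + insurance = 60177.30 + 1612.20 + 147.24 + 483.67 + 4293.32 + 73.33 = 66787.06
Import duty = 66787.06 × 18% = 12021.67
Buyer bears (B): 1612.20 + 147.24 + 483.67 + 4293.32 + 73.33 + 1324.46 + 309.69 + 188.99 = 8432.90
Landed cost (B) = invoice 60177.30 + 8432.90 + duty 12021.67 = 80631.87
Difference = |87689.07 − 80631.87| = 7057.20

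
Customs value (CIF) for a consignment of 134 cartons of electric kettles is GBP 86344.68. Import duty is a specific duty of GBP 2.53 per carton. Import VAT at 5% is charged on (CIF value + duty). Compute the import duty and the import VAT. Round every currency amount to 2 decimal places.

Import duty = 134 × 2.53 = 339.02
VAT base = CIF + duty = 86344.68 + 339.02 = 86683.70
Import VAT = 86683.70 × 5% = 4334.19

Import duty: GBP 339.02; import VAT: GBP 4334.19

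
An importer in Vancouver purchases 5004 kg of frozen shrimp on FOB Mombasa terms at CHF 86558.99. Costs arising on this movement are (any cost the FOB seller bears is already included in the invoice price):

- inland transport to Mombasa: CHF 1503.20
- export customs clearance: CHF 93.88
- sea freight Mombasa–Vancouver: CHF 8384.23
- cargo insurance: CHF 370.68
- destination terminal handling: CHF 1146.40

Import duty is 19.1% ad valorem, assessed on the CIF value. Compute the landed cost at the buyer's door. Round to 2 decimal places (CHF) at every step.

Total landed cost: CHF 114665.25

FOB: the seller bears costs until goods are on board at the origin port; the buyer bears freight, insurance and all costs thereafter.
Already in the invoice (seller's account under FOB): inland to port, export clearance — exclude.
CIF value = FOB price + freight + insurance = 86558.99 + 8384.23 + 370.68 = 95313.90
Import duty = 95313.90 × 19.1% = 18204.95
Buyer bears: freight 8384.23 + insurance 370.68 + destination terminal 1146.40 + duty 18204.95 = 28106.26
Landed cost = invoice 86558.99 + 28106.26 = 114665.25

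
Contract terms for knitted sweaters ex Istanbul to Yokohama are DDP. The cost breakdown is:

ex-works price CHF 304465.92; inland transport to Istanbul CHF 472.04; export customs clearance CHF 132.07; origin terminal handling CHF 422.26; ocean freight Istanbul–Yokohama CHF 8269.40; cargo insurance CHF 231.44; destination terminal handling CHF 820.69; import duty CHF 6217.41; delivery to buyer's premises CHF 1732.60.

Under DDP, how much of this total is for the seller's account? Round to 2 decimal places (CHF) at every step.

DDP: the seller bears all costs including import duty.
Seller's account: goods 304465.92 + inland to port 472.04 + export clearance 132.07 + origin terminal 422.26 + freight 8269.40 + insurance 231.44 + destination terminal 820.69 + duty 6217.41 + delivery 1732.60 = 322763.83
Buyer's account: 0.00

Seller's account: CHF 322763.83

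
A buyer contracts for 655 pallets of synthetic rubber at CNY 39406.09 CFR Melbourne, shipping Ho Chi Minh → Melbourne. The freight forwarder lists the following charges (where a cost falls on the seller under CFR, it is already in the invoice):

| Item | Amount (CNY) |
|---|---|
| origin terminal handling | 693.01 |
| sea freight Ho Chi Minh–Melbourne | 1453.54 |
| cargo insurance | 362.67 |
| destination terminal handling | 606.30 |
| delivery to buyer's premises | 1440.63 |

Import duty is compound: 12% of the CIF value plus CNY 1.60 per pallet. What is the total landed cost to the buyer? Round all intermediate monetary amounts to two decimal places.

Total landed cost: CNY 47635.94

CFR: the seller pays costs through ocean freight to the destination port, but not insurance.
Already in the invoice (seller's account under CFR): origin terminal, freight — exclude.
CIF value = CFR price + insurance = 39406.09 + 362.67 = 39768.76
Ad valorem component: 39768.76 × 12% = 4772.25
Specific component: 655 × 1.60 = 1048.00
Import duty = 4772.25 + 1048.00 = 5820.25
Buyer bears: insurance 362.67 + destination terminal 606.30 + delivery 1440.63 + duty 5820.25 = 8229.85
Landed cost = invoice 39406.09 + 8229.85 = 47635.94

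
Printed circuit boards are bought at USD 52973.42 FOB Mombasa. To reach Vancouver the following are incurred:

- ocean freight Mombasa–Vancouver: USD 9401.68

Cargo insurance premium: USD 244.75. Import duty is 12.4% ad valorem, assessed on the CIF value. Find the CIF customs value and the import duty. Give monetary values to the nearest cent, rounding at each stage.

CIF = FOB price + freight + insurance
CIF = 52973.42 + 9401.68 + 244.75 = 62619.85
Import duty = 62619.85 × 12.4% = 7764.86

CIF value: USD 62619.85; import duty: USD 7764.86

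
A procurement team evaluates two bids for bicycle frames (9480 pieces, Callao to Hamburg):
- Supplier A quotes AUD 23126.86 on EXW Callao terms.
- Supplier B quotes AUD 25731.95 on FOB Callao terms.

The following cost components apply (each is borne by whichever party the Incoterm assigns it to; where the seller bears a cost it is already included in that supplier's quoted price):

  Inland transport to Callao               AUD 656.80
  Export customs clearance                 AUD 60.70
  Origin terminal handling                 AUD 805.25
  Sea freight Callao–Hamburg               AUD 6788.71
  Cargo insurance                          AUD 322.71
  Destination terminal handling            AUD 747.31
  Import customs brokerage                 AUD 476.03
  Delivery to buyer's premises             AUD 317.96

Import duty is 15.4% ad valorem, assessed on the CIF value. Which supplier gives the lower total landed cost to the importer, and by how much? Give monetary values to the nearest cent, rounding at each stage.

Supplier A is cheaper by AUD 1249.02

Supplier A (EXW):
CIF value = EXW price + inland to port + export clearance + origin terminal + freight + insurance = 23126.86 + 656.80 + 60.70 + 805.25 + 6788.71 + 322.71 = 31761.03
Import duty = 31761.03 × 15.4% = 4891.20
Buyer bears (A): 656.80 + 60.70 + 805.25 + 6788.71 + 322.71 + 747.31 + 476.03 + 317.96 = 10175.47
Landed cost (A) = invoice 23126.86 + 10175.47 + duty 4891.20 = 38193.53
Supplier B (FOB):
CIF value = FOB price + freight + insurance = 25731.95 + 6788.71 + 322.71 = 32843.37
Import duty = 32843.37 × 15.4% = 5057.88
Buyer bears (B): 6788.71 + 322.71 + 747.31 + 476.03 + 317.96 = 8652.72
Landed cost (B) = invoice 25731.95 + 8652.72 + duty 5057.88 = 39442.55
Difference = |38193.53 − 39442.55| = 1249.02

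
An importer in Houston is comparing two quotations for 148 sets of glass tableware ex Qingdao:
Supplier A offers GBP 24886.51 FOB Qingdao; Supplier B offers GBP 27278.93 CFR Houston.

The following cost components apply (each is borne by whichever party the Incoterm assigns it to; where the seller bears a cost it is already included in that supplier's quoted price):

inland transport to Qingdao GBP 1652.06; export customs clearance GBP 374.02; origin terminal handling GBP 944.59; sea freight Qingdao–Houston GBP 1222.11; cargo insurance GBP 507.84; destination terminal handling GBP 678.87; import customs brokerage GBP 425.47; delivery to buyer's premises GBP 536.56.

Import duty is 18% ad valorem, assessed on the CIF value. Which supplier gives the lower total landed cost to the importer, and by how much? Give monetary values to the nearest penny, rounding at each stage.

Supplier A is cheaper by GBP 1380.97

Supplier A (FOB):
CIF value = FOB price + freight + insurance = 24886.51 + 1222.11 + 507.84 = 26616.46
Import duty = 26616.46 × 18% = 4790.96
Buyer bears (A): 1222.11 + 507.84 + 678.87 + 425.47 + 536.56 = 3370.85
Landed cost (A) = invoice 24886.51 + 3370.85 + duty 4790.96 = 33048.32
Supplier B (CFR):
CIF value = CFR price + insurance = 27278.93 + 507.84 = 27786.77
Import duty = 27786.77 × 18% = 5001.62
Buyer bears (B): 507.84 + 678.87 + 425.47 + 536.56 = 2148.74
Landed cost (B) = invoice 27278.93 + 2148.74 + duty 5001.62 = 34429.29
Difference = |33048.32 − 34429.29| = 1380.97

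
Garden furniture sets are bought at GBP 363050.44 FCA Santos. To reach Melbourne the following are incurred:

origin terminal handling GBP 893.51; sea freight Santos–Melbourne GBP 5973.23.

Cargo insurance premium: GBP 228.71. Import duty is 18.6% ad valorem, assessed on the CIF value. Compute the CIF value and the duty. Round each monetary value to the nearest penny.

CIF value: GBP 370145.89; import duty: GBP 68847.14

CIF = FCA price + pre-shipment costs + freight + insurance
CIF = 363050.44 + 893.51 + 5973.23 + 228.71 = 370145.89
Import duty = 370145.89 × 18.6% = 68847.14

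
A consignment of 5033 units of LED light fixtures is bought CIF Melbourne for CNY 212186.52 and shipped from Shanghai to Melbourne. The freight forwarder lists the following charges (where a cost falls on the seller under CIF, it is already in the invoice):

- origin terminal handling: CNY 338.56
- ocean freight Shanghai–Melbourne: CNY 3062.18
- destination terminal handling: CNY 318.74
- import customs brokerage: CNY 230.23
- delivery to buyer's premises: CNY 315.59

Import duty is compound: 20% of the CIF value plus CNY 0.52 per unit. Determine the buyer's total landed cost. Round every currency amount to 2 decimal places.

CIF: the seller pays costs through ocean freight and marine insurance to the destination port.
Already in the invoice (seller's account under CIF): origin terminal, freight — exclude.
The CIF price already equals the CIF value: 212186.52
Ad valorem component: 212186.52 × 20% = 42437.30
Specific component: 5033 × 0.52 = 2617.16
Import duty = 42437.30 + 2617.16 = 45054.46
Buyer bears: destination terminal 318.74 + brokerage 230.23 + delivery 315.59 + duty 45054.46 = 45919.02
Landed cost = invoice 212186.52 + 45919.02 = 258105.54

Total landed cost: CNY 258105.54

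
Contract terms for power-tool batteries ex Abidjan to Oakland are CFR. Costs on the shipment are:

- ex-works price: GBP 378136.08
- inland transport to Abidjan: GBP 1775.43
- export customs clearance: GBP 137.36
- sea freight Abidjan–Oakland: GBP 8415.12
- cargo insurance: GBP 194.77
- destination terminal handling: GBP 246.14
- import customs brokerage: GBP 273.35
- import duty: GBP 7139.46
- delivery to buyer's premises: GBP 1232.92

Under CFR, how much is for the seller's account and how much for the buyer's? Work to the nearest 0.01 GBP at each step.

CFR: the seller pays costs through ocean freight to the destination port, but not insurance.
Seller's account: goods 378136.08 + inland to port 1775.43 + export clearance 137.36 + freight 8415.12 = 388463.99
Buyer's account: insurance 194.77 + destination terminal 246.14 + brokerage 273.35 + duty 7139.46 + delivery 1232.92 = 9086.64

Seller: GBP 388463.99; buyer: GBP 9086.64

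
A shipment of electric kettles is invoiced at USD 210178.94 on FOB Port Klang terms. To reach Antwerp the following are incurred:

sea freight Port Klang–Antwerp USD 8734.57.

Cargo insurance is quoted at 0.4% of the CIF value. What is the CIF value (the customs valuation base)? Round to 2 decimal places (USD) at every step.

Let C be the CIF value. C = FOB price + freight + 0.4% × C
C − 0.4% × C = 210178.94 + 8734.57
0.996 × C = 218913.51
C = 218913.51 / 0.996 = 219792.68
Insurance premium = 0.4% × 219792.68 = 879.17

CIF value: USD 219792.68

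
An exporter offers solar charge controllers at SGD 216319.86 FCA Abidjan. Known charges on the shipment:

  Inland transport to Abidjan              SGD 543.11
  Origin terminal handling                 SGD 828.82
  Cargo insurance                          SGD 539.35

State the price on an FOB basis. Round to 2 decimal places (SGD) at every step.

FOB price: SGD 217148.68

Not relevant to the conversion: inland to port — on the seller under both FCA and FOB; already in the FCA price and stays in the FOB price. insurance — on the buyer under both terms; not part of either seller's price.
From FCA to FOB, the seller additionally bears: origin terminal.
FOB price = 216319.86 + 828.82 = 217148.68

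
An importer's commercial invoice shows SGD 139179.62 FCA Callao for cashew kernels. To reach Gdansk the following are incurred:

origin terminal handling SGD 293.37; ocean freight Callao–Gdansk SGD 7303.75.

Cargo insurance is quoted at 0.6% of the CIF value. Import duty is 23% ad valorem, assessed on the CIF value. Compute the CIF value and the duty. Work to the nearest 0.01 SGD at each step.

CIF value: SGD 147662.72; import duty: SGD 33962.43

Let C be the CIF value. C = FCA price + pre-shipment costs + freight + 0.6% × C
C − 0.6% × C = 139179.62 + 293.37 + 7303.75
0.994 × C = 146776.74
C = 146776.74 / 0.994 = 147662.72
Insurance premium = 0.6% × 147662.72 = 885.98
Import duty = 147662.72 × 23% = 33962.43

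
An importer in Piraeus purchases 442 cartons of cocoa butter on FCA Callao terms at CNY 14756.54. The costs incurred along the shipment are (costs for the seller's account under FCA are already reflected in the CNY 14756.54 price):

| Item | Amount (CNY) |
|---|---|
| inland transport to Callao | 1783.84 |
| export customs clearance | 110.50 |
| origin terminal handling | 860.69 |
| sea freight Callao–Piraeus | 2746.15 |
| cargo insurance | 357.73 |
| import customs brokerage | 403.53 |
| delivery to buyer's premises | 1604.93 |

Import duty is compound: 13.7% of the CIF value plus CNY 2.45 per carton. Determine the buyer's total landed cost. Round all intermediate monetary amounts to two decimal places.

Total landed cost: CNY 24377.26

FCA: the seller delivers export-cleared goods to the carrier; the buyer bears costs from that point.
Already in the invoice (seller's account under FCA): inland to port, export clearance — exclude.
CIF value = FCA price + origin terminal + freight + insurance = 14756.54 + 860.69 + 2746.15 + 357.73 = 18721.11
Ad valorem component: 18721.11 × 13.7% = 2564.79
Specific component: 442 × 2.45 = 1082.90
Import duty = 2564.79 + 1082.90 = 3647.69
Buyer bears: origin terminal 860.69 + freight 2746.15 + insurance 357.73 + brokerage 403.53 + delivery 1604.93 + duty 3647.69 = 9620.72
Landed cost = invoice 14756.54 + 9620.72 = 24377.26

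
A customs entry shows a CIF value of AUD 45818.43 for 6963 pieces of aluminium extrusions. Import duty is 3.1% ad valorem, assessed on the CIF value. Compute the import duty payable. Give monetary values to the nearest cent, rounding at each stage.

Import duty: AUD 1420.37

Import duty = 45818.43 × 3.1% = 1420.37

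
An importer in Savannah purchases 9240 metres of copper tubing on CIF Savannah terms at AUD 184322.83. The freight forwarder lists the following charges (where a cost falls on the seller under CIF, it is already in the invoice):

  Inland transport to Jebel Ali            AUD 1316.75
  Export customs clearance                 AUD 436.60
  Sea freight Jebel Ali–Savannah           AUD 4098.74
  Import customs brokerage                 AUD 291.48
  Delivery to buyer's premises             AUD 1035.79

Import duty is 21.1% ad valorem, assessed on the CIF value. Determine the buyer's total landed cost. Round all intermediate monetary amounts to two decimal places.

CIF: the seller pays costs through ocean freight and marine insurance to the destination port.
Already in the invoice (seller's account under CIF): inland to port, export clearance, freight — exclude.
The CIF price already equals the CIF value: 184322.83
Import duty = 184322.83 × 21.1% = 38892.12
Buyer bears: brokerage 291.48 + delivery 1035.79 + duty 38892.12 = 40219.39
Landed cost = invoice 184322.83 + 40219.39 = 224542.22

Total landed cost: AUD 224542.22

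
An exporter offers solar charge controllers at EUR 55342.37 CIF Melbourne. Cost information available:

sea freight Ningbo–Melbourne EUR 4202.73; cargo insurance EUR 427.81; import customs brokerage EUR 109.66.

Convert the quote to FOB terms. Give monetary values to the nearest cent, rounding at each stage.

FOB price: EUR 50711.83

Not relevant to the conversion: brokerage — on the buyer under both terms; not part of either seller's price.
From CIF to FOB, the seller no longer bears: freight, insurance.
FOB price = 55342.37 − 4202.73 − 427.81 = 50711.83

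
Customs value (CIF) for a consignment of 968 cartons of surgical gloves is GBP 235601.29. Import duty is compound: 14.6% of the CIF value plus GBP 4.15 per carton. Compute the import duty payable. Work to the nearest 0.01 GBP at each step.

Ad valorem component: 235601.29 × 14.6% = 34397.79
Specific component: 968 × 4.15 = 4017.20
Import duty = 34397.79 + 4017.20 = 38414.99

Import duty: GBP 38414.99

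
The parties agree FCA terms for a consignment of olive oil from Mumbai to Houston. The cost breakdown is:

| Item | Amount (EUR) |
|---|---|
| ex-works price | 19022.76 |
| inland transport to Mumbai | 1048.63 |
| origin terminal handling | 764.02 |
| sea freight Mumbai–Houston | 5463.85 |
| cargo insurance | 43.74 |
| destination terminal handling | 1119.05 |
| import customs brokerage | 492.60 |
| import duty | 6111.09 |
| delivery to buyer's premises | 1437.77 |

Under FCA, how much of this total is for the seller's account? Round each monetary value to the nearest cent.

Seller's account: EUR 20071.39

FCA: the seller delivers export-cleared goods to the carrier; the buyer bears costs from that point.
Seller's account: goods 19022.76 + inland to port 1048.63 = 20071.39
Buyer's account: origin terminal 764.02 + freight 5463.85 + insurance 43.74 + destination terminal 1119.05 + brokerage 492.60 + duty 6111.09 + delivery 1437.77 = 15432.12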